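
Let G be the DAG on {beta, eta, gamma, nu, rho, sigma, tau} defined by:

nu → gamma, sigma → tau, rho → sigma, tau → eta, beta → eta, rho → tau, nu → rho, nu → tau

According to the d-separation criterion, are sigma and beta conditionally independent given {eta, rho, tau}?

Yes — sigma and beta are d-separated given {eta, rho, tau}.

There are 3 undirected paths between sigma and beta; checking each against the conditioning set {eta, rho, tau}:
Path 1: sigma → tau → eta ← beta
  tau is a chain here and tau is conditioned on, so the path is blocked at tau.
Path 2: sigma ← rho → tau → eta ← beta
  rho is a fork here and rho is conditioned on, so the path is blocked at rho.
Path 3: sigma ← rho ← nu → tau → eta ← beta
  rho is a chain here and rho is conditioned on, so the path is blocked at rho.
Since every path is blocked, d-separation holds.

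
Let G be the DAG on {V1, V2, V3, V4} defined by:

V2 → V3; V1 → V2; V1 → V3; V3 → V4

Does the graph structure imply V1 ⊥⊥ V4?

No

Enumerating the 2 paths from V1 to V4 and testing each for blocking by ∅:
Path 1: V1 → V2 → V3 → V4
  V2 is a chain and V2 is not conditioned on; V3 is a chain and V3 is not conditioned on — no node blocks this path, so it is active.
Path 2: V1 → V3 → V4
  V3 is a chain and V3 is not conditioned on — no node blocks this path, so it is active.
At least one path is unblocked, so d-separation fails.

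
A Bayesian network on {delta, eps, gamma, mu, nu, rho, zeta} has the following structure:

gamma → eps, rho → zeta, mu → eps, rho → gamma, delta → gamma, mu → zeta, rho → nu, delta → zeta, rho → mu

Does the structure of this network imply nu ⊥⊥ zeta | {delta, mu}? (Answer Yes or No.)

No

5 paths connect nu and zeta; each must be blocked for d-separation to hold:
  1. nu ← rho → gamma ← delta → zeta — rho:fork[open]; gamma:collider[blocks]; delta:fork[blocks] ⇒ blocked
  2. nu ← rho → gamma → eps ← mu → zeta — rho:fork[open]; gamma:chain[open]; eps:collider[blocks]; mu:fork[blocks] ⇒ blocked
  3. nu ← rho → zeta — rho:fork[open] ⇒ active
  4. nu ← rho → mu → eps ← gamma ← delta → zeta — rho:fork[open]; mu:chain[blocks]; eps:collider[blocks]; gamma:chain[open]; delta:fork[blocks] ⇒ blocked
  5. nu ← rho → mu → zeta — rho:fork[open]; mu:chain[blocks] ⇒ blocked
At least one path is unblocked, so d-separation fails.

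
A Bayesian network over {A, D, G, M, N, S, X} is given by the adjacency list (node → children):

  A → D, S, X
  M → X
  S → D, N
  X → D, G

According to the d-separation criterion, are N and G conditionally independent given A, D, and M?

No

There are 4 undirected paths between N and G; checking each against the conditioning set {A, D, M}:
Path 1: N ← S → D ← X → G
  S is a fork and S is not conditioned on; D is a collider and D is conditioned on, which opens it; X is a fork and X is not conditioned on — no node blocks this path, so it is active.
Path 2: N ← S → D ← A → X → G
  A is a fork here and A is conditioned on, so the path is blocked at A.
Path 3: N ← S ← A → X → G
  A is a fork here and A is conditioned on, so the path is blocked at A.
Path 4: N ← S ← A → D ← X → G
  A is a fork here and A is conditioned on, so the path is blocked at A.
Since the path N ← S → D ← X → G is active, N and G are not d-separated given {A, D, M}.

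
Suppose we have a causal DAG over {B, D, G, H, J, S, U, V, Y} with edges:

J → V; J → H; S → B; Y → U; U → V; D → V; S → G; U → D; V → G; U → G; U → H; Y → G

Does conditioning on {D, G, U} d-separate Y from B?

We examine all 5 paths between Y and B:
Path 1: Y → U → H ← J → V → G ← S → B
  U is a chain here and U is conditioned on, so the path is blocked at U.
Path 2: Y → U → V → G ← S → B
  U is a chain here and U is conditioned on, so the path is blocked at U.
Path 3: Y → U → G ← S → B
  U is a chain here and U is conditioned on, so the path is blocked at U.
Path 4: Y → U → D → V → G ← S → B
  U is a chain here and U is conditioned on, so the path is blocked at U.
Path 5: Y → G ← S → B
  G is a collider and G is conditioned on, which opens it; S is a fork and S is not conditioned on — no node blocks this path, so it is active.
Because an active path exists, Y and B are not d-separated.

No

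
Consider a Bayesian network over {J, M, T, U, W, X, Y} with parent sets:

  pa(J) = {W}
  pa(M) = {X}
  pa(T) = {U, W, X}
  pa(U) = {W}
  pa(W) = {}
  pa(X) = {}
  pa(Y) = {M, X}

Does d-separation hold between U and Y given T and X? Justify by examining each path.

Yes — U and Y are d-separated given {T, X}.

There are 4 undirected paths between U and Y; checking each against the conditioning set {T, X}:
  1. U → T ← X → M → Y — T:collider[open]; X:fork[blocks]; M:chain[open] ⇒ blocked
  2. U → T ← X → Y — T:collider[open]; X:fork[blocks] ⇒ blocked
  3. U ← W → T ← X → M → Y — W:fork[open]; T:collider[open]; X:fork[blocks]; M:chain[open] ⇒ blocked
  4. U ← W → T ← X → Y — W:fork[open]; T:collider[open]; X:fork[blocks] ⇒ blocked
All paths are blocked; U ⊥ Y | {T, X} holds.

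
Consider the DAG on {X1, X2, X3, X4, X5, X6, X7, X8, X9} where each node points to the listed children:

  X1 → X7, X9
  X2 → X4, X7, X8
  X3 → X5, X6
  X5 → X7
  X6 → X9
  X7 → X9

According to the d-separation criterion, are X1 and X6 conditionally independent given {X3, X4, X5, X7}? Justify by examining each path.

Yes

There are 4 undirected paths between X1 and X6; checking each against the conditioning set {X3, X4, X5, X7}:
Path 1: X1 → X9 ← X7 ← X5 ← X3 → X6
  X9 is a collider here and neither X9 nor any of its descendants is conditioned on, so the collider stays closed — the path is blocked at X9.
Path 2: X1 → X9 ← X6
  X9 is a collider here and neither X9 nor any of its descendants is conditioned on, so the collider stays closed — the path is blocked at X9.
Path 3: X1 → X7 → X9 ← X6
  X7 is a chain here and X7 is conditioned on, so the path is blocked at X7.
Path 4: X1 → X7 ← X5 ← X3 → X6
  X5 is a chain here and X5 is conditioned on, so the path is blocked at X5.
All paths are blocked; X1 ⊥ X6 | {X3, X4, X5, X7} holds.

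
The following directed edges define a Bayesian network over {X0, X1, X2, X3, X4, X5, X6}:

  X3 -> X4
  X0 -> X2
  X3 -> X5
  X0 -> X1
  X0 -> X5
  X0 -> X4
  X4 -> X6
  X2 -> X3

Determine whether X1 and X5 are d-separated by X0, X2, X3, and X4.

3 paths connect X1 and X5; each must be blocked for d-separation to hold:
Path 1: X1 ← X0 → X4 ← X3 → X5
  X0 is a fork here and X0 is conditioned on, so the path is blocked at X0.
Path 2: X1 ← X0 → X2 → X3 → X5
  X0 is a fork here and X0 is conditioned on, so the path is blocked at X0.
Path 3: X1 ← X0 → X5
  X0 is a fork here and X0 is conditioned on, so the path is blocked at X0.
All paths are blocked; X1 ⊥ X5 | {X0, X2, X3, X4} holds.

Yes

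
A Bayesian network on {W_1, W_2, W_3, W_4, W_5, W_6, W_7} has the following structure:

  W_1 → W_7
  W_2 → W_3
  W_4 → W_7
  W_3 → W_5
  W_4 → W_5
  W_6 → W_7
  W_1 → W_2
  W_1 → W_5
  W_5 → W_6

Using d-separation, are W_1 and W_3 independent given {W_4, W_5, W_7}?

No

4 paths connect W_1 and W_3; each must be blocked for d-separation to hold:
Path 1: W_1 → W_2 → W_3
  W_2 is a chain and W_2 is not conditioned on — no node blocks this path, so it is active.
Path 2: W_1 → W_7 ← W_4 → W_5 ← W_3
  W_4 is a fork here and W_4 is conditioned on, so the path is blocked at W_4.
Path 3: W_1 → W_7 ← W_6 ← W_5 ← W_3
  W_5 is a chain here and W_5 is conditioned on, so the path is blocked at W_5.
Path 4: W_1 → W_5 ← W_3
  W_5 is a collider and W_5 is conditioned on, which opens it — no node blocks this path, so it is active.
Because an active path exists, W_1 and W_3 are not d-separated.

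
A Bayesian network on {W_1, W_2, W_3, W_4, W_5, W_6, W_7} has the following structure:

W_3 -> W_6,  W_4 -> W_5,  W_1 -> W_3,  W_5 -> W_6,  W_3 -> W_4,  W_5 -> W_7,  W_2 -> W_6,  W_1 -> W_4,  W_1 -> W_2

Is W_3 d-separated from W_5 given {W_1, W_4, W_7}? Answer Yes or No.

Yes — W_3 and W_5 are d-separated given {W_1, W_4, W_7}.

6 paths connect W_3 and W_5; each must be blocked for d-separation to hold:
Path 1: W_3 → W_4 → W_5
  W_4 is a chain here and W_4 is conditioned on, so the path is blocked at W_4.
Path 2: W_3 → W_4 ← W_1 → W_2 → W_6 ← W_5
  W_1 is a fork here and W_1 is conditioned on, so the path is blocked at W_1.
Path 3: W_3 → W_6 ← W_2 ← W_1 → W_4 → W_5
  W_6 is a collider here and neither W_6 nor any of its descendants is conditioned on, so the collider stays closed — the path is blocked at W_6.
Path 4: W_3 → W_6 ← W_5
  W_6 is a collider here and neither W_6 nor any of its descendants is conditioned on, so the collider stays closed — the path is blocked at W_6.
Path 5: W_3 ← W_1 → W_4 → W_5
  W_1 is a fork here and W_1 is conditioned on, so the path is blocked at W_1.
Path 6: W_3 ← W_1 → W_2 → W_6 ← W_5
  W_1 is a fork here and W_1 is conditioned on, so the path is blocked at W_1.
Every path is blocked, so W_3 and W_5 are d-separated given {W_1, W_4, W_7}.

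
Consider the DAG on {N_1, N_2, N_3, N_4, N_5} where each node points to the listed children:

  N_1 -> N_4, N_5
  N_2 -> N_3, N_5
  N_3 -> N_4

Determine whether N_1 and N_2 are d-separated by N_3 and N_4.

There are 2 undirected paths between N_1 and N_2; checking each against the conditioning set {N_3, N_4}:
  1. N_1 → N_5 ← N_2 — N_5:collider[blocks] ⇒ blocked
  2. N_1 → N_4 ← N_3 ← N_2 — N_4:collider[open]; N_3:chain[blocks] ⇒ blocked
All paths are blocked; N_1 ⊥ N_2 | {N_3, N_4} holds.

Yes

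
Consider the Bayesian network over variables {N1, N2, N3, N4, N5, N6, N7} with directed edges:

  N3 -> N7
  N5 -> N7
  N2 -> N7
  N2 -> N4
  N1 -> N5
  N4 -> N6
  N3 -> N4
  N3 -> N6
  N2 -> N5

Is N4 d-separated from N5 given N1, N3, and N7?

Enumerating the 6 paths from N4 to N5 and testing each for blocking by {N1, N3, N7}:
Path 1: N4 ← N2 → N7 ← N5
  N2 is a fork and N2 is not conditioned on; N7 is a collider and N7 is conditioned on, which opens it — no node blocks this path, so it is active.
Path 2: N4 ← N2 → N5
  N2 is a fork and N2 is not conditioned on — no node blocks this path, so it is active.
Path 3: N4 → N6 ← N3 → N7 ← N2 → N5
  N6 is a collider here and neither N6 nor any of its descendants is conditioned on, so the collider stays closed — the path is blocked at N6.
Path 4: N4 → N6 ← N3 → N7 ← N5
  N6 is a collider here and neither N6 nor any of its descendants is conditioned on, so the collider stays closed — the path is blocked at N6.
Path 5: N4 ← N3 → N7 ← N2 → N5
  N3 is a fork here and N3 is conditioned on, so the path is blocked at N3.
Path 6: N4 ← N3 → N7 ← N5
  N3 is a fork here and N3 is conditioned on, so the path is blocked at N3.
At least one path is unblocked, so d-separation fails.

No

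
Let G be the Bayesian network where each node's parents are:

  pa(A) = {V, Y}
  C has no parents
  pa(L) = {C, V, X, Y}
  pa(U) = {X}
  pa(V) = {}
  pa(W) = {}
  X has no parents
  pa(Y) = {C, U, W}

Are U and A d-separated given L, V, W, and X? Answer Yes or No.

No — U and A are not d-separated given {L, V, W, X}.

Enumerating the 6 paths from U to A and testing each for blocking by {L, V, W, X}:
  1. U ← X → L ← C → Y → A — X:fork[blocks]; L:collider[open]; C:fork[open]; Y:chain[open] ⇒ blocked
  2. U ← X → L ← V → A — X:fork[blocks]; L:collider[open]; V:fork[blocks] ⇒ blocked
  3. U ← X → L ← Y → A — X:fork[blocks]; L:collider[open]; Y:fork[open] ⇒ blocked
  4. U → Y ← C → L ← V → A — Y:collider[open]; C:fork[open]; L:collider[open]; V:fork[blocks] ⇒ blocked
  5. U → Y → L ← V → A — Y:chain[open]; L:collider[open]; V:fork[blocks] ⇒ blocked
  6. U → Y → A — Y:chain[open] ⇒ active
Since the path U → Y → A is active, U and A are not d-separated given {L, V, W, X}.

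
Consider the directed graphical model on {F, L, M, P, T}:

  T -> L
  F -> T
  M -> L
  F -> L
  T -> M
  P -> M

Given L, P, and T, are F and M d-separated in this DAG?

No

Enumerating the 4 paths from F to M and testing each for blocking by {L, P, T}:
Path 1: F → L ← M
  L is a collider and L is conditioned on, which opens it — no node blocks this path, so it is active.
Path 2: F → L ← T → M
  T is a fork here and T is conditioned on, so the path is blocked at T.
Path 3: F → T → L ← M
  T is a chain here and T is conditioned on, so the path is blocked at T.
Path 4: F → T → M
  T is a chain here and T is conditioned on, so the path is blocked at T.
Since the path F → L ← M is active, F and M are not d-separated given {L, P, T}.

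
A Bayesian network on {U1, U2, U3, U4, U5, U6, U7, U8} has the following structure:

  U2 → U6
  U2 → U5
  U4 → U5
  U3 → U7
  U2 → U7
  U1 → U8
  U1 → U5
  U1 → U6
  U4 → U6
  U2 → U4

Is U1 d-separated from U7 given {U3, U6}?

No

Enumerating the 6 paths from U1 to U7 and testing each for blocking by {U3, U6}:
Path 1: U1 → U6 ← U2 → U7
  U6 is a collider and U6 is conditioned on, which opens it; U2 is a fork and U2 is not conditioned on — no node blocks this path, so it is active.
Path 2: U1 → U6 ← U4 ← U2 → U7
  U6 is a collider and U6 is conditioned on, which opens it; U4 is a chain and U4 is not conditioned on; U2 is a fork and U2 is not conditioned on — no node blocks this path, so it is active.
Path 3: U1 → U6 ← U4 → U5 ← U2 → U7
  U5 is a collider here and neither U5 nor any of its descendants is conditioned on, so the collider stays closed — the path is blocked at U5.
Path 4: U1 → U5 ← U2 → U7
  U5 is a collider here and neither U5 nor any of its descendants is conditioned on, so the collider stays closed — the path is blocked at U5.
Path 5: U1 → U5 ← U4 ← U2 → U7
  U5 is a collider here and neither U5 nor any of its descendants is conditioned on, so the collider stays closed — the path is blocked at U5.
Path 6: U1 → U5 ← U4 → U6 ← U2 → U7
  U5 is a collider here and neither U5 nor any of its descendants is conditioned on, so the collider stays closed — the path is blocked at U5.
At least one path is unblocked, so d-separation fails.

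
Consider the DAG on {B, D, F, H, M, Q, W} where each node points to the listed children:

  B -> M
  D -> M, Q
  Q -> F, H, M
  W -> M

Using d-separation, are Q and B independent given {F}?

There are 2 undirected paths between Q and B; checking each against the conditioning set {F}:
  1. Q → M ← B — M:collider[blocks] ⇒ blocked
  2. Q ← D → M ← B — D:fork[open]; M:collider[blocks] ⇒ blocked
All paths are blocked; Q ⊥ B | {F} holds.

Yes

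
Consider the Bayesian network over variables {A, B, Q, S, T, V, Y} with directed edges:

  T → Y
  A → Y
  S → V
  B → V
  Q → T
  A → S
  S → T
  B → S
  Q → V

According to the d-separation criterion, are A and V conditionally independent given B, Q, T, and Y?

Enumerating the 6 paths from A to V and testing each for blocking by {B, Q, T, Y}:
Path 1: A → S ← B → V
  B is a fork here and B is conditioned on, so the path is blocked at B.
Path 2: A → S → T ← Q → V
  Q is a fork here and Q is conditioned on, so the path is blocked at Q.
Path 3: A → S → V
  S is a chain and S is not conditioned on — no node blocks this path, so it is active.
Path 4: A → Y ← T ← S ← B → V
  T is a chain here and T is conditioned on, so the path is blocked at T.
Path 5: A → Y ← T ← S → V
  T is a chain here and T is conditioned on, so the path is blocked at T.
Path 6: A → Y ← T ← Q → V
  T is a chain here and T is conditioned on, so the path is blocked at T.
Since the path A → S → V is active, A and V are not d-separated given {B, Q, T, Y}.

No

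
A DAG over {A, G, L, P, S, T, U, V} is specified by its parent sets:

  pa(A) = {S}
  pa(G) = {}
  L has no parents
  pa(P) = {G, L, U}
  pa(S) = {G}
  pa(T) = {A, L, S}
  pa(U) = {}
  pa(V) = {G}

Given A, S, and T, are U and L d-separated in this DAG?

Enumerating the 3 paths from U to L and testing each for blocking by {A, S, T}:
  1. U → P ← L — P:collider[blocks] ⇒ blocked
  2. U → P ← G → S → T ← L — P:collider[blocks]; G:fork[open]; S:chain[blocks]; T:collider[open] ⇒ blocked
  3. U → P ← G → S → A → T ← L — P:collider[blocks]; G:fork[open]; S:chain[blocks]; A:chain[blocks]; T:collider[open] ⇒ blocked
Since every path is blocked, d-separation holds.

Yes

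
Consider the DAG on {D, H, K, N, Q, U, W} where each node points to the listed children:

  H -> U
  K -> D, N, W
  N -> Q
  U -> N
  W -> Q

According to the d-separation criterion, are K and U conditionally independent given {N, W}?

No

2 paths connect K and U; each must be blocked for d-separation to hold:
  1. K → W → Q ← N ← U — W:chain[blocks]; Q:collider[blocks]; N:chain[blocks] ⇒ blocked
  2. K → N ← U — N:collider[open] ⇒ active
Since the path K → N ← U is active, K and U are not d-separated given {N, W}.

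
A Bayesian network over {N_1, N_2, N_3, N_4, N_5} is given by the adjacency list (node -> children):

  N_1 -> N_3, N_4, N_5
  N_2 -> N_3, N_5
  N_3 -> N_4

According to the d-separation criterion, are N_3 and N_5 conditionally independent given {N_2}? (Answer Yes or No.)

No

3 paths connect N_3 and N_5; each must be blocked for d-separation to hold:
Path 1: N_3 → N_4 ← N_1 → N_5
  N_4 is a collider here and neither N_4 nor any of its descendants is conditioned on, so the collider stays closed — the path is blocked at N_4.
Path 2: N_3 ← N_1 → N_5
  N_1 is a fork and N_1 is not conditioned on — no node blocks this path, so it is active.
Path 3: N_3 ← N_2 → N_5
  N_2 is a fork here and N_2 is conditioned on, so the path is blocked at N_2.
At least one path is unblocked, so d-separation fails.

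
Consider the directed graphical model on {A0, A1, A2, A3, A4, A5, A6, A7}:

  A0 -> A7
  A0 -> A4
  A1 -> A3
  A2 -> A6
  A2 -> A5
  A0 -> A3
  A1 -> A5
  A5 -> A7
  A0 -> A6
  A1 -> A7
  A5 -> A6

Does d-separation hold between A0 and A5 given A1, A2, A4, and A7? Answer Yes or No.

We examine all 6 paths between A0 and A5:
Path 1: A0 → A3 ← A1 → A7 ← A5
  A3 is a collider here and neither A3 nor any of its descendants is conditioned on, so the collider stays closed — the path is blocked at A3.
Path 2: A0 → A3 ← A1 → A5
  A3 is a collider here and neither A3 nor any of its descendants is conditioned on, so the collider stays closed — the path is blocked at A3.
Path 3: A0 → A7 ← A1 → A5
  A1 is a fork here and A1 is conditioned on, so the path is blocked at A1.
Path 4: A0 → A7 ← A5
  A7 is a collider and A7 is conditioned on, which opens it — no node blocks this path, so it is active.
Path 5: A0 → A6 ← A2 → A5
  A6 is a collider here and neither A6 nor any of its descendants is conditioned on, so the collider stays closed — the path is blocked at A6.
Path 6: A0 → A6 ← A5
  A6 is a collider here and neither A6 nor any of its descendants is conditioned on, so the collider stays closed — the path is blocked at A6.
At least one path is unblocked, so d-separation fails.

No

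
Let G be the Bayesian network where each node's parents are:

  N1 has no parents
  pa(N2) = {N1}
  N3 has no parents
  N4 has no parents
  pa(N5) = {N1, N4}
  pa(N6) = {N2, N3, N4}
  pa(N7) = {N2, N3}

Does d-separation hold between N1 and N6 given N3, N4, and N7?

We examine all 3 paths between N1 and N6:
Path 1: N1 → N5 ← N4 → N6
  N5 is a collider here and neither N5 nor any of its descendants is conditioned on, so the collider stays closed — the path is blocked at N5.
Path 2: N1 → N2 → N6
  N2 is a chain and N2 is not conditioned on — no node blocks this path, so it is active.
Path 3: N1 → N2 → N7 ← N3 → N6
  N3 is a fork here and N3 is conditioned on, so the path is blocked at N3.
Because an active path exists, N1 and N6 are not d-separated.

No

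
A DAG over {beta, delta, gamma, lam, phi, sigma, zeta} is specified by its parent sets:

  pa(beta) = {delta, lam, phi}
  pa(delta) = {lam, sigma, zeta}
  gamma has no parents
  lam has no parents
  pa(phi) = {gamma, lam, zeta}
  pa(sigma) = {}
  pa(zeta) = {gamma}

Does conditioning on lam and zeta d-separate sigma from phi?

Enumerating the 6 paths from sigma to phi and testing each for blocking by {lam, zeta}:
Path 1: sigma → delta ← zeta ← gamma → phi
  delta is a collider here and neither delta nor any of its descendants is conditioned on, so the collider stays closed — the path is blocked at delta.
Path 2: sigma → delta ← zeta → phi
  delta is a collider here and neither delta nor any of its descendants is conditioned on, so the collider stays closed — the path is blocked at delta.
Path 3: sigma → delta → beta ← phi
  beta is a collider here and neither beta nor any of its descendants is conditioned on, so the collider stays closed — the path is blocked at beta.
Path 4: sigma → delta → beta ← lam → phi
  beta is a collider here and neither beta nor any of its descendants is conditioned on, so the collider stays closed — the path is blocked at beta.
Path 5: sigma → delta ← lam → beta ← phi
  delta is a collider here and neither delta nor any of its descendants is conditioned on, so the collider stays closed — the path is blocked at delta.
Path 6: sigma → delta ← lam → phi
  delta is a collider here and neither delta nor any of its descendants is conditioned on, so the collider stays closed — the path is blocked at delta.
Every path is blocked, so sigma and phi are d-separated given {lam, zeta}.

Yes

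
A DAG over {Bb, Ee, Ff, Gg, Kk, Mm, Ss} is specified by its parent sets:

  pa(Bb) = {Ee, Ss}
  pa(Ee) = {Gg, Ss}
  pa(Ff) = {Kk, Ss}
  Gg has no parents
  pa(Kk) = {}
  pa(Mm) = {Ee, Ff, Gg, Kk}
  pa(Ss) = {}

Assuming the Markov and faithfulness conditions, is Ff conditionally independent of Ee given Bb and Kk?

6 paths connect Ff and Ee; each must be blocked for d-separation to hold:
Path 1: Ff → Mm ← Ee
  Mm is a collider here and neither Mm nor any of its descendants is conditioned on, so the collider stays closed — the path is blocked at Mm.
Path 2: Ff → Mm ← Gg → Ee
  Mm is a collider here and neither Mm nor any of its descendants is conditioned on, so the collider stays closed — the path is blocked at Mm.
Path 3: Ff ← Ss → Bb ← Ee
  Ss is a fork and Ss is not conditioned on; Bb is a collider and Bb is conditioned on, which opens it — no node blocks this path, so it is active.
Path 4: Ff ← Ss → Ee
  Ss is a fork and Ss is not conditioned on — no node blocks this path, so it is active.
Path 5: Ff ← Kk → Mm ← Ee
  Kk is a fork here and Kk is conditioned on, so the path is blocked at Kk.
Path 6: Ff ← Kk → Mm ← Gg → Ee
  Kk is a fork here and Kk is conditioned on, so the path is blocked at Kk.
Because an active path exists, Ff and Ee are not d-separated.

No — Ff and Ee are not d-separated given {Bb, Kk}.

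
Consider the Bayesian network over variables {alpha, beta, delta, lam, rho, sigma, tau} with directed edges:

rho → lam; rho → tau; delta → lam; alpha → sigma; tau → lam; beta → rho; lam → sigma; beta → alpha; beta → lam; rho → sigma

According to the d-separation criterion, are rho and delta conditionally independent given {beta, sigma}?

No

We examine all 6 paths between rho and delta:
Path 1: rho → sigma ← alpha ← beta → lam ← delta
  beta is a fork here and beta is conditioned on, so the path is blocked at beta.
Path 2: rho → sigma ← lam ← delta
  sigma is a collider and sigma is conditioned on, which opens it; lam is a chain and lam is not conditioned on — no node blocks this path, so it is active.
Path 3: rho → tau → lam ← delta
  tau is a chain and tau is not conditioned on; lam is a collider and its descendant sigma is conditioned on, which opens it — no node blocks this path, so it is active.
Path 4: rho ← beta → alpha → sigma ← lam ← delta
  beta is a fork here and beta is conditioned on, so the path is blocked at beta.
Path 5: rho ← beta → lam ← delta
  beta is a fork here and beta is conditioned on, so the path is blocked at beta.
Path 6: rho → lam ← delta
  lam is a collider and its descendant sigma is conditioned on, which opens it — no node blocks this path, so it is active.
At least one path is unblocked, so d-separation fails.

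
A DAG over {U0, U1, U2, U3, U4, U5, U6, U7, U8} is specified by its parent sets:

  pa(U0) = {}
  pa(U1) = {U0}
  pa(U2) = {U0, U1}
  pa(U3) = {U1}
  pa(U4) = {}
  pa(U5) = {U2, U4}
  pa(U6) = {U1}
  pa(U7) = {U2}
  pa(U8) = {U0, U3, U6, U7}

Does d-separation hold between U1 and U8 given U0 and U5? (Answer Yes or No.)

No

6 paths connect U1 and U8; each must be blocked for d-separation to hold:
  1. U1 ← U0 → U8 — U0:fork[blocks] ⇒ blocked
  2. U1 ← U0 → U2 → U7 → U8 — U0:fork[blocks]; U2:chain[open]; U7:chain[open] ⇒ blocked
  3. U1 → U3 → U8 — U3:chain[open] ⇒ active
  4. U1 → U2 → U7 → U8 — U2:chain[open]; U7:chain[open] ⇒ active
  5. U1 → U2 ← U0 → U8 — U2:collider[open]; U0:fork[blocks] ⇒ blocked
  6. U1 → U6 → U8 — U6:chain[open] ⇒ active
Because an active path exists, U1 and U8 are not d-separated.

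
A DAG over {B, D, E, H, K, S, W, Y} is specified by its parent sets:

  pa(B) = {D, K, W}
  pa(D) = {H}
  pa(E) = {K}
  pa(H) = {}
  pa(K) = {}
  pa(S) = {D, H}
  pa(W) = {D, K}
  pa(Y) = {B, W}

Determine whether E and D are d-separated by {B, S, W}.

No

6 paths connect E and D; each must be blocked for d-separation to hold:
Path 1: E ← K → B → Y ← W ← D
  B is a chain here and B is conditioned on, so the path is blocked at B.
Path 2: E ← K → B ← D
  K is a fork and K is not conditioned on; B is a collider and B is conditioned on, which opens it — no node blocks this path, so it is active.
Path 3: E ← K → B ← W ← D
  W is a chain here and W is conditioned on, so the path is blocked at W.
Path 4: E ← K → W → B ← D
  W is a chain here and W is conditioned on, so the path is blocked at W.
Path 5: E ← K → W → Y ← B ← D
  W is a chain here and W is conditioned on, so the path is blocked at W.
Path 6: E ← K → W ← D
  K is a fork and K is not conditioned on; W is a collider and W is conditioned on, which opens it — no node blocks this path, so it is active.
At least one path is unblocked, so d-separation fails.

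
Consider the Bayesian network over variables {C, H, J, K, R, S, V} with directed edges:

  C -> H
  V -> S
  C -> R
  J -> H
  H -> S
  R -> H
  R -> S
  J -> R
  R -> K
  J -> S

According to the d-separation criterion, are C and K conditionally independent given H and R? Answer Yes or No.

Yes

6 paths connect C and K; each must be blocked for d-separation to hold:
Path 1: C → R → K
  R is a chain here and R is conditioned on, so the path is blocked at R.
Path 2: C → H ← R → K
  R is a fork here and R is conditioned on, so the path is blocked at R.
Path 3: C → H → S ← R → K
  H is a chain here and H is conditioned on, so the path is blocked at H.
Path 4: C → H → S ← J → R → K
  H is a chain here and H is conditioned on, so the path is blocked at H.
Path 5: C → H ← J → R → K
  R is a chain here and R is conditioned on, so the path is blocked at R.
Path 6: C → H ← J → S ← R → K
  S is a collider here and neither S nor any of its descendants is conditioned on, so the collider stays closed — the path is blocked at S.
Since every path is blocked, d-separation holds.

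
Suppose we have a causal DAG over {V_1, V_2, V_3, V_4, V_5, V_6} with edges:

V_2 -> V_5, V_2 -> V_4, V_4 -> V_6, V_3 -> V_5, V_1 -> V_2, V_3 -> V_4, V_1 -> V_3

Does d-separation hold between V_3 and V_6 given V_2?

We examine all 3 paths between V_3 and V_6:
  1. V_3 ← V_1 → V_2 → V_4 → V_6 — V_1:fork[open]; V_2:chain[blocks]; V_4:chain[open] ⇒ blocked
  2. V_3 → V_4 → V_6 — V_4:chain[open] ⇒ active
  3. V_3 → V_5 ← V_2 → V_4 → V_6 — V_5:collider[blocks]; V_2:fork[blocks]; V_4:chain[open] ⇒ blocked
Because an active path exists, V_3 and V_6 are not d-separated.

No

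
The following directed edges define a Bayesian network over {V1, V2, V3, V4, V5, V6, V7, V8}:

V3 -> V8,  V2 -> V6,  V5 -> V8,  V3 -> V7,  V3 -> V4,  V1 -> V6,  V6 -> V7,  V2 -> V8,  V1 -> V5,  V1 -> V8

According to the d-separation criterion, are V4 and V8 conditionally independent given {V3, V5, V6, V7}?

Yes

Enumerating the 4 paths from V4 to V8 and testing each for blocking by {V3, V5, V6, V7}:
Path 1: V4 ← V3 → V7 ← V6 ← V2 → V8
  V3 is a fork here and V3 is conditioned on, so the path is blocked at V3.
Path 2: V4 ← V3 → V7 ← V6 ← V1 → V5 → V8
  V3 is a fork here and V3 is conditioned on, so the path is blocked at V3.
Path 3: V4 ← V3 → V7 ← V6 ← V1 → V8
  V3 is a fork here and V3 is conditioned on, so the path is blocked at V3.
Path 4: V4 ← V3 → V8
  V3 is a fork here and V3 is conditioned on, so the path is blocked at V3.
Every path is blocked, so V4 and V8 are d-separated given {V3, V5, V6, V7}.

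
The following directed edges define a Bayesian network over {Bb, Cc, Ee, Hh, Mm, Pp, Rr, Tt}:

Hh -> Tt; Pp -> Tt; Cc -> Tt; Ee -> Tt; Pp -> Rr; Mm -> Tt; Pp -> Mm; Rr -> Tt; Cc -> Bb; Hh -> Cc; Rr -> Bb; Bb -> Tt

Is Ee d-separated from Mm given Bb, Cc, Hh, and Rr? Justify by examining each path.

There are 6 undirected paths between Ee and Mm; checking each against the conditioning set {Bb, Cc, Hh, Rr}:
Path 1: Ee → Tt ← Hh → Cc → Bb ← Rr ← Pp → Mm
  Tt is a collider here and neither Tt nor any of its descendants is conditioned on, so the collider stays closed — the path is blocked at Tt.
Path 2: Ee → Tt ← Mm
  Tt is a collider here and neither Tt nor any of its descendants is conditioned on, so the collider stays closed — the path is blocked at Tt.
Path 3: Ee → Tt ← Bb ← Rr ← Pp → Mm
  Tt is a collider here and neither Tt nor any of its descendants is conditioned on, so the collider stays closed — the path is blocked at Tt.
Path 4: Ee → Tt ← Rr ← Pp → Mm
  Tt is a collider here and neither Tt nor any of its descendants is conditioned on, so the collider stays closed — the path is blocked at Tt.
Path 5: Ee → Tt ← Cc → Bb ← Rr ← Pp → Mm
  Tt is a collider here and neither Tt nor any of its descendants is conditioned on, so the collider stays closed — the path is blocked at Tt.
Path 6: Ee → Tt ← Pp → Mm
  Tt is a collider here and neither Tt nor any of its descendants is conditioned on, so the collider stays closed — the path is blocked at Tt.
Since every path is blocked, d-separation holds.

Yes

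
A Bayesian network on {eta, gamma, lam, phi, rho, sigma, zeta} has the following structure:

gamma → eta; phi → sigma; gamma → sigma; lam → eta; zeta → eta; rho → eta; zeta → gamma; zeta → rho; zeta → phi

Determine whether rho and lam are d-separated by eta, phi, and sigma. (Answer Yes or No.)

No — rho and lam are not d-separated given {eta, phi, sigma}.

4 paths connect rho and lam; each must be blocked for d-separation to hold:
Path 1: rho → eta ← lam
  eta is a collider and eta is conditioned on, which opens it — no node blocks this path, so it is active.
Path 2: rho ← zeta → phi → sigma ← gamma → eta ← lam
  phi is a chain here and phi is conditioned on, so the path is blocked at phi.
Path 3: rho ← zeta → gamma → eta ← lam
  zeta is a fork and zeta is not conditioned on; gamma is a chain and gamma is not conditioned on; eta is a collider and eta is conditioned on, which opens it — no node blocks this path, so it is active.
Path 4: rho ← zeta → eta ← lam
  zeta is a fork and zeta is not conditioned on; eta is a collider and eta is conditioned on, which opens it — no node blocks this path, so it is active.
Because an active path exists, rho and lam are not d-separated.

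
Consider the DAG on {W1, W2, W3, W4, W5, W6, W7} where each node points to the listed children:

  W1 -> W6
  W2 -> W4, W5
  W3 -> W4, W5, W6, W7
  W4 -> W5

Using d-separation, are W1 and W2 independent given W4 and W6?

Enumerating the 4 paths from W1 to W2 and testing each for blocking by {W4, W6}:
Path 1: W1 → W6 ← W3 → W5 ← W2
  W5 is a collider here and neither W5 nor any of its descendants is conditioned on, so the collider stays closed — the path is blocked at W5.
Path 2: W1 → W6 ← W3 → W5 ← W4 ← W2
  W5 is a collider here and neither W5 nor any of its descendants is conditioned on, so the collider stays closed — the path is blocked at W5.
Path 3: W1 → W6 ← W3 → W4 → W5 ← W2
  W4 is a chain here and W4 is conditioned on, so the path is blocked at W4.
Path 4: W1 → W6 ← W3 → W4 ← W2
  W6 is a collider and W6 is conditioned on, which opens it; W3 is a fork and W3 is not conditioned on; W4 is a collider and W4 is conditioned on, which opens it — no node blocks this path, so it is active.
Because an active path exists, W1 and W2 are not d-separated.

No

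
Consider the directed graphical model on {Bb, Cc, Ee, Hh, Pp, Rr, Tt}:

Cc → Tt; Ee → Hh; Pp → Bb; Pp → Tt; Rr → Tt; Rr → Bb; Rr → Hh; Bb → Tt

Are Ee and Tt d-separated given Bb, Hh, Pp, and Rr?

We examine all 3 paths between Ee and Tt:
  1. Ee → Hh ← Rr → Bb ← Pp → Tt — Hh:collider[open]; Rr:fork[blocks]; Bb:collider[open]; Pp:fork[blocks] ⇒ blocked
  2. Ee → Hh ← Rr → Bb → Tt — Hh:collider[open]; Rr:fork[blocks]; Bb:chain[blocks] ⇒ blocked
  3. Ee → Hh ← Rr → Tt — Hh:collider[open]; Rr:fork[blocks] ⇒ blocked
Since every path is blocked, d-separation holds.

Yes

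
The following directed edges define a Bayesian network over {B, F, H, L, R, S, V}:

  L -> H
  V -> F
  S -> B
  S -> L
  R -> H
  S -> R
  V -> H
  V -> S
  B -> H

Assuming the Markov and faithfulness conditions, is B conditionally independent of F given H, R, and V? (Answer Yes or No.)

There are 6 undirected paths between B and F; checking each against the conditioning set {H, R, V}:
Path 1: B ← S ← V → F
  V is a fork here and V is conditioned on, so the path is blocked at V.
Path 2: B ← S → L → H ← V → F
  V is a fork here and V is conditioned on, so the path is blocked at V.
Path 3: B ← S → R → H ← V → F
  R is a chain here and R is conditioned on, so the path is blocked at R.
Path 4: B → H ← V → F
  V is a fork here and V is conditioned on, so the path is blocked at V.
Path 5: B → H ← L ← S ← V → F
  V is a fork here and V is conditioned on, so the path is blocked at V.
Path 6: B → H ← R ← S ← V → F
  R is a chain here and R is conditioned on, so the path is blocked at R.
All paths are blocked; B ⊥ F | {H, R, V} holds.

Yes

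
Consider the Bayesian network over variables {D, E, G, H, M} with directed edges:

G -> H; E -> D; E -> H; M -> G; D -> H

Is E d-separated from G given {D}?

There are 2 undirected paths between E and G; checking each against the conditioning set {D}:
  1. E → D → H ← G — D:chain[blocks]; H:collider[blocks] ⇒ blocked
  2. E → H ← G — H:collider[blocks] ⇒ blocked
All paths are blocked; E ⊥ G | {D} holds.

Yes — E and G are d-separated given {D}.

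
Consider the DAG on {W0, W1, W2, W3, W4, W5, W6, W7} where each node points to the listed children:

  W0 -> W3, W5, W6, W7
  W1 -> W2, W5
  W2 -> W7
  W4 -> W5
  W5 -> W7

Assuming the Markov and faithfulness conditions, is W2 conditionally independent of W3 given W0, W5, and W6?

Yes

Enumerating the 4 paths from W2 to W3 and testing each for blocking by {W0, W5, W6}:
Path 1: W2 ← W1 → W5 → W7 ← W0 → W3
  W5 is a chain here and W5 is conditioned on, so the path is blocked at W5.
Path 2: W2 ← W1 → W5 ← W0 → W3
  W0 is a fork here and W0 is conditioned on, so the path is blocked at W0.
Path 3: W2 → W7 ← W5 ← W0 → W3
  W7 is a collider here and neither W7 nor any of its descendants is conditioned on, so the collider stays closed — the path is blocked at W7.
Path 4: W2 → W7 ← W0 → W3
  W7 is a collider here and neither W7 nor any of its descendants is conditioned on, so the collider stays closed — the path is blocked at W7.
Since every path is blocked, d-separation holds.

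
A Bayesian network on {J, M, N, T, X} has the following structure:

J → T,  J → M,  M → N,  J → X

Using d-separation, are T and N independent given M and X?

Yes

The only undirected path from T to N is:
Path 1: T ← J → M → N
  M is a chain here and M is conditioned on, so the path is blocked at M.
Since every path is blocked, d-separation holds.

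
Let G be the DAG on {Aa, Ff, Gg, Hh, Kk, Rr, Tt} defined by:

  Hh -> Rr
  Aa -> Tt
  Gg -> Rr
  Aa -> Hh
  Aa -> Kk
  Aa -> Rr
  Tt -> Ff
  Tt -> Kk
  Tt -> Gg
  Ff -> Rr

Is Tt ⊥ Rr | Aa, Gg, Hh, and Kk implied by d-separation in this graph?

No — Tt and Rr are not d-separated given {Aa, Gg, Hh, Kk}.

We examine all 6 paths between Tt and Rr:
Path 1: Tt → Kk ← Aa → Hh → Rr
  Aa is a fork here and Aa is conditioned on, so the path is blocked at Aa.
Path 2: Tt → Kk ← Aa → Rr
  Aa is a fork here and Aa is conditioned on, so the path is blocked at Aa.
Path 3: Tt ← Aa → Hh → Rr
  Aa is a fork here and Aa is conditioned on, so the path is blocked at Aa.
Path 4: Tt ← Aa → Rr
  Aa is a fork here and Aa is conditioned on, so the path is blocked at Aa.
Path 5: Tt → Ff → Rr
  Ff is a chain and Ff is not conditioned on — no node blocks this path, so it is active.
Path 6: Tt → Gg → Rr
  Gg is a chain here and Gg is conditioned on, so the path is blocked at Gg.
Because an active path exists, Tt and Rr are not d-separated.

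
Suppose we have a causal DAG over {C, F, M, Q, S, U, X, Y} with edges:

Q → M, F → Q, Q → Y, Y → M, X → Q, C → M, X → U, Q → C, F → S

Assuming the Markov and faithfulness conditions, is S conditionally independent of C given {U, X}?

We examine all 3 paths between S and C:
Path 1: S ← F → Q → M ← C
  M is a collider here and neither M nor any of its descendants is conditioned on, so the collider stays closed — the path is blocked at M.
Path 2: S ← F → Q → C
  F is a fork and F is not conditioned on; Q is a chain and Q is not conditioned on — no node blocks this path, so it is active.
Path 3: S ← F → Q → Y → M ← C
  M is a collider here and neither M nor any of its descendants is conditioned on, so the collider stays closed — the path is blocked at M.
At least one path is unblocked, so d-separation fails.

No — S and C are not d-separated given {U, X}.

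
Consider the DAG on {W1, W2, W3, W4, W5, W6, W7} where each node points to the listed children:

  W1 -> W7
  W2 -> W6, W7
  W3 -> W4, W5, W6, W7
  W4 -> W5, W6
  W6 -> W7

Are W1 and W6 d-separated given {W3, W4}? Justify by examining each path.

We examine all 5 paths between W1 and W6:
Path 1: W1 → W7 ← W6
  W7 is a collider here and neither W7 nor any of its descendants is conditioned on, so the collider stays closed — the path is blocked at W7.
Path 2: W1 → W7 ← W3 → W6
  W7 is a collider here and neither W7 nor any of its descendants is conditioned on, so the collider stays closed — the path is blocked at W7.
Path 3: W1 → W7 ← W3 → W4 → W6
  W7 is a collider here and neither W7 nor any of its descendants is conditioned on, so the collider stays closed — the path is blocked at W7.
Path 4: W1 → W7 ← W3 → W5 ← W4 → W6
  W7 is a collider here and neither W7 nor any of its descendants is conditioned on, so the collider stays closed — the path is blocked at W7.
Path 5: W1 → W7 ← W2 → W6
  W7 is a collider here and neither W7 nor any of its descendants is conditioned on, so the collider stays closed — the path is blocked at W7.
Every path is blocked, so W1 and W6 are d-separated given {W3, W4}.

Yes — W1 and W6 are d-separated given {W3, W4}.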